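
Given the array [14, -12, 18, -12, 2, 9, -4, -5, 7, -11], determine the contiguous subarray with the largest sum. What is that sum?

Using Kadane's algorithm on [14, -12, 18, -12, 2, 9, -4, -5, 7, -11]:

Scanning through the array:
Position 1 (value -12): max_ending_here = 2, max_so_far = 14
Position 2 (value 18): max_ending_here = 20, max_so_far = 20
Position 3 (value -12): max_ending_here = 8, max_so_far = 20
Position 4 (value 2): max_ending_here = 10, max_so_far = 20
Position 5 (value 9): max_ending_here = 19, max_so_far = 20
Position 6 (value -4): max_ending_here = 15, max_so_far = 20
Position 7 (value -5): max_ending_here = 10, max_so_far = 20
Position 8 (value 7): max_ending_here = 17, max_so_far = 20
Position 9 (value -11): max_ending_here = 6, max_so_far = 20

Maximum subarray: [14, -12, 18]
Maximum sum: 20

The maximum subarray is [14, -12, 18] with sum 20. This subarray runs from index 0 to index 2.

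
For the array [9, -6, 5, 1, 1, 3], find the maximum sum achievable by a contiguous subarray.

Using Kadane's algorithm on [9, -6, 5, 1, 1, 3]:

Scanning through the array:
Position 1 (value -6): max_ending_here = 3, max_so_far = 9
Position 2 (value 5): max_ending_here = 8, max_so_far = 9
Position 3 (value 1): max_ending_here = 9, max_so_far = 9
Position 4 (value 1): max_ending_here = 10, max_so_far = 10
Position 5 (value 3): max_ending_here = 13, max_so_far = 13

Maximum subarray: [9, -6, 5, 1, 1, 3]
Maximum sum: 13

The maximum subarray is [9, -6, 5, 1, 1, 3] with sum 13. This subarray runs from index 0 to index 5.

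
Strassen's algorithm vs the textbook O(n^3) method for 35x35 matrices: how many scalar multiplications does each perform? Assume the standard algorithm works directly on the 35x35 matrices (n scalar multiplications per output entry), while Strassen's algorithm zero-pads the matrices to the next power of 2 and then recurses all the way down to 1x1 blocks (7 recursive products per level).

Matrix multiplication for 35x35 matrices:

Strassen's algorithm requires power-of-2 dimensions. Pad 35x35 to 64x64 (next power of 2).

Standard algorithm: 35^3 = 42875 multiplications
Strassen's algorithm: 7^(log2(64)) = 7^6 = 117649 multiplications
Difference: 42875 - 117649 = -74774 (Strassen uses MORE here due to padding overhead — for small or just-over-power-of-2 n, padding can outweigh the per-level savings)

Standard: 42875 multiplications (35^3). Strassen: 117649 multiplications (7^6, after padding to 64x64). Strassen reduces 8 recursive multiplications to 7 at each level.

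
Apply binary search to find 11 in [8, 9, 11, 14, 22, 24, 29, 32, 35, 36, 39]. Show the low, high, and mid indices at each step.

Binary search for 11 in [8, 9, 11, 14, 22, 24, 29, 32, 35, 36, 39]:

lo=0, hi=10, mid=5, arr[mid]=24 -> 24 > 11, search left half
lo=0, hi=4, mid=2, arr[mid]=11 -> Found target at index 2!

Binary search finds 11 at index 2 after 2 comparisons. The search repeatedly halves the search space by comparing with the middle element.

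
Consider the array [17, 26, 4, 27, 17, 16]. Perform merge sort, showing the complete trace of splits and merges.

Merge sort trace:

Split: [17, 26, 4, 27, 17, 16] -> [17, 26, 4] and [27, 17, 16]
  Split: [17, 26, 4] -> [17] and [26, 4]
    Split: [26, 4] -> [26] and [4]
    Merge: [26] + [4] -> [4, 26]
  Merge: [17] + [4, 26] -> [4, 17, 26]
  Split: [27, 17, 16] -> [27] and [17, 16]
    Split: [17, 16] -> [17] and [16]
    Merge: [17] + [16] -> [16, 17]
  Merge: [27] + [16, 17] -> [16, 17, 27]
Merge: [4, 17, 26] + [16, 17, 27] -> [4, 16, 17, 17, 26, 27]

Final sorted array: [4, 16, 17, 17, 26, 27]

The merge sort proceeds by recursively splitting the array and merging sorted halves.
After all merges, the sorted array is [4, 16, 17, 17, 26, 27].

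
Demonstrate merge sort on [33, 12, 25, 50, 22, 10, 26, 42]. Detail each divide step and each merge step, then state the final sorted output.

Merge sort trace:

Split: [33, 12, 25, 50, 22, 10, 26, 42] -> [33, 12, 25, 50] and [22, 10, 26, 42]
  Split: [33, 12, 25, 50] -> [33, 12] and [25, 50]
    Split: [33, 12] -> [33] and [12]
    Merge: [33] + [12] -> [12, 33]
    Split: [25, 50] -> [25] and [50]
    Merge: [25] + [50] -> [25, 50]
  Merge: [12, 33] + [25, 50] -> [12, 25, 33, 50]
  Split: [22, 10, 26, 42] -> [22, 10] and [26, 42]
    Split: [22, 10] -> [22] and [10]
    Merge: [22] + [10] -> [10, 22]
    Split: [26, 42] -> [26] and [42]
    Merge: [26] + [42] -> [26, 42]
  Merge: [10, 22] + [26, 42] -> [10, 22, 26, 42]
Merge: [12, 25, 33, 50] + [10, 22, 26, 42] -> [10, 12, 22, 25, 26, 33, 42, 50]

Final sorted array: [10, 12, 22, 25, 26, 33, 42, 50]

The merge sort proceeds by recursively splitting the array and merging sorted halves.
After all merges, the sorted array is [10, 12, 22, 25, 26, 33, 42, 50].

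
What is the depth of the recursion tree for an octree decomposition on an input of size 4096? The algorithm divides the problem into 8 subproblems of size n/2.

For divide and conquer with division factor 2:

Problem sizes at each level:
Level 0: 4096
Level 1: 2048
Level 2: 1024
Level 3: 512
Level 4: 256
Level 5: 128
Level 6: 64
Level 7: 32
Level 8: 16
Level 9: 8
Level 10: 4
Level 11: 2
Level 12: 1

The root is level 0 and the size-1 base case is level 12 (the tree spans levels 0 through 12, i.e. 13 levels counting the root), so the depth is the number of divisions: log_2(4096) = 12

The recursion tree depth is log_2(4096) = 12. At each level, the problem size is divided by 2, so it takes 12 divisions to reduce to a base case of size 1. The algorithm makes 8 recursive calls at each level.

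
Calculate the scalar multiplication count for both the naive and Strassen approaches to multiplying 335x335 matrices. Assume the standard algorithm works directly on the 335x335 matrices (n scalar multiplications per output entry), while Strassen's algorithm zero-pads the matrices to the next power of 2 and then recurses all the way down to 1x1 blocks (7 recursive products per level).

Matrix multiplication for 335x335 matrices:

Strassen's algorithm requires power-of-2 dimensions. Pad 335x335 to 512x512 (next power of 2).

Standard algorithm: 335^3 = 37595375 multiplications
Strassen's algorithm: 7^(log2(512)) = 7^9 = 40353607 multiplications
Difference: 37595375 - 40353607 = -2758232 (Strassen uses MORE here due to padding overhead — for small or just-over-power-of-2 n, padding can outweigh the per-level savings)

Standard: 37595375 multiplications (335^3). Strassen: 40353607 multiplications (7^9, after padding to 512x512). Strassen reduces 8 recursive multiplications to 7 at each level.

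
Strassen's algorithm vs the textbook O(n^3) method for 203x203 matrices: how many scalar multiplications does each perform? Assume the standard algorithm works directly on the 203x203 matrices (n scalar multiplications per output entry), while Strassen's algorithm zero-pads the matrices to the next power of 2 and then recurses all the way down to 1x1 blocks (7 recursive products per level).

Matrix multiplication for 203x203 matrices:

Strassen's algorithm requires power-of-2 dimensions. Pad 203x203 to 256x256 (next power of 2).

Standard algorithm: 203^3 = 8365427 multiplications
Strassen's algorithm: 7^(log2(256)) = 7^8 = 5764801 multiplications
Savings: 8365427 - 5764801 = 2600626 multiplications

Standard: 8365427 multiplications (203^3). Strassen: 5764801 multiplications (7^8, after padding to 256x256). Strassen reduces 8 recursive multiplications to 7 at each level.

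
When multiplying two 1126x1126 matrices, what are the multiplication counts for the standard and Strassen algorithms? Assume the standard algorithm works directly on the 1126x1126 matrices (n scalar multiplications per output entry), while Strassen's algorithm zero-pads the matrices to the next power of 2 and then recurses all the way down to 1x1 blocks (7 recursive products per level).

Matrix multiplication for 1126x1126 matrices:

Strassen's algorithm requires power-of-2 dimensions. Pad 1126x1126 to 2048x2048 (next power of 2).

Standard algorithm: 1126^3 = 1427628376 multiplications
Strassen's algorithm: 7^(log2(2048)) = 7^11 = 1977326743 multiplications
Difference: 1427628376 - 1977326743 = -549698367 (Strassen uses MORE here due to padding overhead — for small or just-over-power-of-2 n, padding can outweigh the per-level savings)

Standard: 1427628376 multiplications (1126^3). Strassen: 1977326743 multiplications (7^11, after padding to 2048x2048). Strassen reduces 8 recursive multiplications to 7 at each level.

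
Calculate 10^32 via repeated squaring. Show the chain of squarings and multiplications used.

Computing 10^32 by squaring (build up from 10^1; each line after the first costs one multiplication):

10^1 = 10
10^2 = (10^1)^2 = 10^2 = 100
10^4 = (10^2)^2 = 100^2 = 10000
10^8 = (10^4)^2 = 10000^2 = 100000000
10^16 = (10^8)^2 = 100000000^2 = 10000000000000000
10^32 = (10^16)^2 = 10000000000000000^2 = 100000000000000000000000000000000

Result: 100000000000000000000000000000000
Multiplications needed: 5 (5 lines after 10^1)

10^32 = 100000000000000000000000000000000. Using exponentiation by squaring, this requires 5 multiplications. The key idea: if the exponent is even, square the half-power; if odd, multiply by the base once.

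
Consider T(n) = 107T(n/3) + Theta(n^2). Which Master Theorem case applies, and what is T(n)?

Master Theorem for T(n) = 107T(n/3) + O(n^2):

a = 107, b = 3, c = 2
log_b(a) = log_3(107) = 4.2534

Case 1: c = 2 < log_3(107) = 4.2534
T(n) = O(n^(log_3 107))

For T(n) = 107T(n/3) + O(n^2): log_3(107) = 4.2534. This is Case 1 of the Master Theorem (c < log_b(a), work dominated by leaves), giving O(n^(log_3 107)).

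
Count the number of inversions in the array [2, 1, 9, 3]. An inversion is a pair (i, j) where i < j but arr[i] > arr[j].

Finding inversions in [2, 1, 9, 3]:

(0, 1): arr[0]=2 > arr[1]=1
(2, 3): arr[2]=9 > arr[3]=3

Total inversions: 2

The array has 2 inversion(s): (0,1), (2,3). Each pair (i,j) satisfies i < j and arr[i] > arr[j].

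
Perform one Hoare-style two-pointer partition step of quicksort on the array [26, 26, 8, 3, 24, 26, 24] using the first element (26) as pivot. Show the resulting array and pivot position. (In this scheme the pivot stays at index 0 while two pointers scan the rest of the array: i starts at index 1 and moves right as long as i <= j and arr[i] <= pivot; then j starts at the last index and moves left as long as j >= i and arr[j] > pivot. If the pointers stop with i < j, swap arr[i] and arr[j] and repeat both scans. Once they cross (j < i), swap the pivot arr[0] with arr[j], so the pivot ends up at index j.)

Hoare-style two-pointer partition with pivot = 26:

Initial array: [26, 26, 8, 3, 24, 26, 24]

Pointers start at i = 1, j = 6.
i ends at 7, j ends at 6: the pointers have crossed (j < i), so scanning stops.

Swap pivot arr[0] with arr[6] to place pivot at position 6: [24, 26, 8, 3, 24, 26, 26]
Pivot position: 6

After partitioning with pivot 26, the array becomes [24, 26, 8, 3, 24, 26, 26]. The pivot is placed at index 6. All elements to the left of the pivot are <= 26, and all elements to the right are > 26.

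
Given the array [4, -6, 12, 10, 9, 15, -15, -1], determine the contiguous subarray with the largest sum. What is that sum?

Using Kadane's algorithm on [4, -6, 12, 10, 9, 15, -15, -1]:

Scanning through the array:
Position 1 (value -6): max_ending_here = -2, max_so_far = 4
Position 2 (value 12): max_ending_here = 12, max_so_far = 12
Position 3 (value 10): max_ending_here = 22, max_so_far = 22
Position 4 (value 9): max_ending_here = 31, max_so_far = 31
Position 5 (value 15): max_ending_here = 46, max_so_far = 46
Position 6 (value -15): max_ending_here = 31, max_so_far = 46
Position 7 (value -1): max_ending_here = 30, max_so_far = 46

Maximum subarray: [12, 10, 9, 15]
Maximum sum: 46

The maximum subarray is [12, 10, 9, 15] with sum 46. This subarray runs from index 2 to index 5.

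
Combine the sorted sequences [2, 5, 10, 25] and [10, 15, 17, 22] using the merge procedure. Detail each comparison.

Merging process:

Compare 2 vs 10: take 2 from left. Merged: [2]
Compare 5 vs 10: take 5 from left. Merged: [2, 5]
Compare 10 vs 10: take 10 from left. Merged: [2, 5, 10]
Compare 25 vs 10: take 10 from right. Merged: [2, 5, 10, 10]
Compare 25 vs 15: take 15 from right. Merged: [2, 5, 10, 10, 15]
Compare 25 vs 17: take 17 from right. Merged: [2, 5, 10, 10, 15, 17]
Compare 25 vs 22: take 22 from right. Merged: [2, 5, 10, 10, 15, 17, 22]
Append remaining from left: [25]. Merged: [2, 5, 10, 10, 15, 17, 22, 25]

Final merged array: [2, 5, 10, 10, 15, 17, 22, 25]
Total comparisons: 7

The merged array is [2, 5, 10, 10, 15, 17, 22, 25], requiring 7 comparisons. The merge step runs in O(n) time where n is the total number of elements.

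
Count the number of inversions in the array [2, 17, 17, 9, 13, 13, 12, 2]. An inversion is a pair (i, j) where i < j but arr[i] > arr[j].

Finding inversions in [2, 17, 17, 9, 13, 13, 12, 2]:

(1, 3): arr[1]=17 > arr[3]=9
(1, 4): arr[1]=17 > arr[4]=13
(1, 5): arr[1]=17 > arr[5]=13
(1, 6): arr[1]=17 > arr[6]=12
(1, 7): arr[1]=17 > arr[7]=2
(2, 3): arr[2]=17 > arr[3]=9
(2, 4): arr[2]=17 > arr[4]=13
(2, 5): arr[2]=17 > arr[5]=13
(2, 6): arr[2]=17 > arr[6]=12
(2, 7): arr[2]=17 > arr[7]=2
(3, 7): arr[3]=9 > arr[7]=2
(4, 6): arr[4]=13 > arr[6]=12
(4, 7): arr[4]=13 > arr[7]=2
(5, 6): arr[5]=13 > arr[6]=12
(5, 7): arr[5]=13 > arr[7]=2
(6, 7): arr[6]=12 > arr[7]=2

Total inversions: 16

The array has 16 inversion(s): (1,3), (1,4), (1,5), (1,6), (1,7), (2,3), (2,4), (2,5), (2,6), (2,7), (3,7), (4,6), (4,7), (5,6), (5,7), (6,7). Each pair (i,j) satisfies i < j and arr[i] > arr[j].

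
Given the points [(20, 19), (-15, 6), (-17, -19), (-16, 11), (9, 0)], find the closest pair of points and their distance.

Computing all pairwise distances among 5 points:

d((20, 19), (-15, 6)) = 37.3363
d((20, 19), (-17, -19)) = 53.0377
d((20, 19), (-16, 11)) = 36.8782
d((20, 19), (9, 0)) = 21.9545
d((-15, 6), (-17, -19)) = 25.0799
d((-15, 6), (-16, 11)) = 5.099 <-- minimum
d((-15, 6), (9, 0)) = 24.7386
d((-17, -19), (-16, 11)) = 30.0167
d((-17, -19), (9, 0)) = 32.2025
d((-16, 11), (9, 0)) = 27.313

Closest pair: (-15, 6) and (-16, 11) with distance 5.099

The closest pair is (-15, 6) and (-16, 11) with Euclidean distance 5.099. For 5 points, brute-force pairwise comparison is shown above. For large n, the divide-and-conquer algorithm (sort by x, recurse on halves, check the dividing strip) achieves O(n log n).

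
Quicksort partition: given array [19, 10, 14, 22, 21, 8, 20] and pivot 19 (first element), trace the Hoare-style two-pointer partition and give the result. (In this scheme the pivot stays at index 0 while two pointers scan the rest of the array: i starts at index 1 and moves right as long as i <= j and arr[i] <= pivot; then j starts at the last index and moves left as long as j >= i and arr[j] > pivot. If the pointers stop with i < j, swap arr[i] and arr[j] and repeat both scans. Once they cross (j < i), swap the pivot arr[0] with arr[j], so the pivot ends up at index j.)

Hoare-style two-pointer partition with pivot = 19:

Initial array: [19, 10, 14, 22, 21, 8, 20]

Pointers start at i = 1, j = 6.
i stops at index 3 (arr[3]=22 > 19), j stops at index 5 (arr[5]=8 <= 19): swap arr[3] and arr[5], array becomes [19, 10, 14, 8, 21, 22, 20]
i ends at 4, j ends at 3: the pointers have crossed (j < i), so scanning stops.

Swap pivot arr[0] with arr[3] to place pivot at position 3: [8, 10, 14, 19, 21, 22, 20]
Pivot position: 3

After partitioning with pivot 19, the array becomes [8, 10, 14, 19, 21, 22, 20]. The pivot is placed at index 3. All elements to the left of the pivot are <= 19, and all elements to the right are > 19.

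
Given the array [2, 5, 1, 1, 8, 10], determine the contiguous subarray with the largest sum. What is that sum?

Using Kadane's algorithm on [2, 5, 1, 1, 8, 10]:

Scanning through the array:
Position 1 (value 5): max_ending_here = 7, max_so_far = 7
Position 2 (value 1): max_ending_here = 8, max_so_far = 8
Position 3 (value 1): max_ending_here = 9, max_so_far = 9
Position 4 (value 8): max_ending_here = 17, max_so_far = 17
Position 5 (value 10): max_ending_here = 27, max_so_far = 27

Maximum subarray: [2, 5, 1, 1, 8, 10]
Maximum sum: 27

The maximum subarray is [2, 5, 1, 1, 8, 10] with sum 27. This subarray runs from index 0 to index 5.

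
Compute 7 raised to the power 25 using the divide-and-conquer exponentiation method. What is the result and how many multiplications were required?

Computing 7^25 by squaring (build up from 7^1; each line after the first costs one multiplication):

7^1 = 7
7^2 = (7^1)^2 = 7^2 = 49
7^3 = 7 * 7^2 = 7 * 49 = 343
7^6 = (7^3)^2 = 343^2 = 117649
7^12 = (7^6)^2 = 117649^2 = 13841287201
7^24 = (7^12)^2 = 13841287201^2 = 191581231380566414401
7^25 = 7 * 7^24 = 7 * 191581231380566414401 = 1341068619663964900807

Result: 1341068619663964900807
Multiplications needed: 6 (6 lines after 7^1)

7^25 = 1341068619663964900807. Using exponentiation by squaring, this requires 6 multiplications. The key idea: if the exponent is even, square the half-power; if odd, multiply by the base once.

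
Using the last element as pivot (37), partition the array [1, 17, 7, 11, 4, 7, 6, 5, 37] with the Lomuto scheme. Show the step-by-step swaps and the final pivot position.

Lomuto partition with pivot = 37:

Initial array: [1, 17, 7, 11, 4, 7, 6, 5, 37]

arr[0]=1 <= 37: swap with position 0, array becomes [1, 17, 7, 11, 4, 7, 6, 5, 37]
arr[1]=17 <= 37: swap with position 1, array becomes [1, 17, 7, 11, 4, 7, 6, 5, 37]
arr[2]=7 <= 37: swap with position 2, array becomes [1, 17, 7, 11, 4, 7, 6, 5, 37]
arr[3]=11 <= 37: swap with position 3, array becomes [1, 17, 7, 11, 4, 7, 6, 5, 37]
arr[4]=4 <= 37: swap with position 4, array becomes [1, 17, 7, 11, 4, 7, 6, 5, 37]
arr[5]=7 <= 37: swap with position 5, array becomes [1, 17, 7, 11, 4, 7, 6, 5, 37]
arr[6]=6 <= 37: swap with position 6, array becomes [1, 17, 7, 11, 4, 7, 6, 5, 37]
arr[7]=5 <= 37: swap with position 7, array becomes [1, 17, 7, 11, 4, 7, 6, 5, 37]

Place pivot at position 8: [1, 17, 7, 11, 4, 7, 6, 5, 37]
Pivot position: 8

After partitioning with pivot 37, the array becomes [1, 17, 7, 11, 4, 7, 6, 5, 37]. The pivot is placed at index 8. All elements to the left of the pivot are <= 37, and all elements to the right are > 37.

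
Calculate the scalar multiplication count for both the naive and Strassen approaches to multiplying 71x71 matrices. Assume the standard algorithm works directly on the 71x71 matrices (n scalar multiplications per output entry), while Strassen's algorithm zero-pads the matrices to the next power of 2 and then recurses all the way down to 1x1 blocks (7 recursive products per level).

Matrix multiplication for 71x71 matrices:

Strassen's algorithm requires power-of-2 dimensions. Pad 71x71 to 128x128 (next power of 2).

Standard algorithm: 71^3 = 357911 multiplications
Strassen's algorithm: 7^(log2(128)) = 7^7 = 823543 multiplications
Difference: 357911 - 823543 = -465632 (Strassen uses MORE here due to padding overhead — for small or just-over-power-of-2 n, padding can outweigh the per-level savings)

Standard: 357911 multiplications (71^3). Strassen: 823543 multiplications (7^7, after padding to 128x128). Strassen reduces 8 recursive multiplications to 7 at each level.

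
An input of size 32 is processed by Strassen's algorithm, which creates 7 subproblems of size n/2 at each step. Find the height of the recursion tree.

For divide and conquer with division factor 2:

Problem sizes at each level:
Level 0: 32
Level 1: 16
Level 2: 8
Level 3: 4
Level 4: 2
Level 5: 1

The root is level 0 and the size-1 base case is level 5 (the tree spans levels 0 through 5, i.e. 6 levels counting the root), so the depth is the number of divisions: log_2(32) = 5

The recursion tree depth is log_2(32) = 5. At each level, the problem size is divided by 2, so it takes 5 divisions to reduce to a base case of size 1. The algorithm makes 7 recursive calls at each level.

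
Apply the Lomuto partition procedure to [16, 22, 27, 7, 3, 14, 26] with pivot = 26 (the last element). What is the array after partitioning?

Lomuto partition with pivot = 26:

Initial array: [16, 22, 27, 7, 3, 14, 26]

arr[0]=16 <= 26: swap with position 0, array becomes [16, 22, 27, 7, 3, 14, 26]
arr[1]=22 <= 26: swap with position 1, array becomes [16, 22, 27, 7, 3, 14, 26]
arr[2]=27 > 26: no swap
arr[3]=7 <= 26: swap with position 2, array becomes [16, 22, 7, 27, 3, 14, 26]
arr[4]=3 <= 26: swap with position 3, array becomes [16, 22, 7, 3, 27, 14, 26]
arr[5]=14 <= 26: swap with position 4, array becomes [16, 22, 7, 3, 14, 27, 26]

Place pivot at position 5: [16, 22, 7, 3, 14, 26, 27]
Pivot position: 5

After partitioning with pivot 26, the array becomes [16, 22, 7, 3, 14, 26, 27]. The pivot is placed at index 5. All elements to the left of the pivot are <= 26, and all elements to the right are > 26.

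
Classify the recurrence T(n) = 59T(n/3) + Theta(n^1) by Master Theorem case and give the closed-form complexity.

Master Theorem for T(n) = 59T(n/3) + O(n^1):

a = 59, b = 3, c = 1
log_b(a) = log_3(59) = 3.7115

Case 1: c = 1 < log_3(59) = 3.7115
T(n) = O(n^(log_3 59))

For T(n) = 59T(n/3) + O(n^1): log_3(59) = 3.7115. This is Case 1 of the Master Theorem (c < log_b(a), work dominated by leaves), giving O(n^(log_3 59)).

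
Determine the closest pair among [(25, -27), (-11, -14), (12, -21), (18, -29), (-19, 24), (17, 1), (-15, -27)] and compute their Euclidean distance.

Computing all pairwise distances among 7 points:

d((25, -27), (-11, -14)) = 38.2753
d((25, -27), (12, -21)) = 14.3178
d((25, -27), (18, -29)) = 7.2801 <-- minimum
d((25, -27), (-19, 24)) = 67.3573
d((25, -27), (17, 1)) = 29.1204
d((25, -27), (-15, -27)) = 40.0
d((-11, -14), (12, -21)) = 24.0416
d((-11, -14), (18, -29)) = 32.6497
d((-11, -14), (-19, 24)) = 38.833
d((-11, -14), (17, 1)) = 31.7648
d((-11, -14), (-15, -27)) = 13.6015
d((12, -21), (18, -29)) = 10.0
d((12, -21), (-19, 24)) = 54.6443
d((12, -21), (17, 1)) = 22.561
d((12, -21), (-15, -27)) = 27.6586
d((18, -29), (-19, 24)) = 64.6375
d((18, -29), (17, 1)) = 30.0167
d((18, -29), (-15, -27)) = 33.0606
d((-19, 24), (17, 1)) = 42.72
d((-19, 24), (-15, -27)) = 51.1566
d((17, 1), (-15, -27)) = 42.5206

Closest pair: (25, -27) and (18, -29) with distance 7.2801

The closest pair is (25, -27) and (18, -29) with Euclidean distance 7.2801. For 7 points, brute-force pairwise comparison is shown above. For large n, the divide-and-conquer algorithm (sort by x, recurse on halves, check the dividing strip) achieves O(n log n).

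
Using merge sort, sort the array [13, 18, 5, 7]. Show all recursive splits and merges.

Merge sort trace:

Split: [13, 18, 5, 7] -> [13, 18] and [5, 7]
  Split: [13, 18] -> [13] and [18]
  Merge: [13] + [18] -> [13, 18]
  Split: [5, 7] -> [5] and [7]
  Merge: [5] + [7] -> [5, 7]
Merge: [13, 18] + [5, 7] -> [5, 7, 13, 18]

Final sorted array: [5, 7, 13, 18]

The merge sort proceeds by recursively splitting the array and merging sorted halves.
After all merges, the sorted array is [5, 7, 13, 18].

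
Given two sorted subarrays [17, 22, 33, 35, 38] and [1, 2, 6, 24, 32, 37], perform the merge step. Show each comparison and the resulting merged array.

Merging process:

Compare 17 vs 1: take 1 from right. Merged: [1]
Compare 17 vs 2: take 2 from right. Merged: [1, 2]
Compare 17 vs 6: take 6 from right. Merged: [1, 2, 6]
Compare 17 vs 24: take 17 from left. Merged: [1, 2, 6, 17]
Compare 22 vs 24: take 22 from left. Merged: [1, 2, 6, 17, 22]
Compare 33 vs 24: take 24 from right. Merged: [1, 2, 6, 17, 22, 24]
Compare 33 vs 32: take 32 from right. Merged: [1, 2, 6, 17, 22, 24, 32]
Compare 33 vs 37: take 33 from left. Merged: [1, 2, 6, 17, 22, 24, 32, 33]
Compare 35 vs 37: take 35 from left. Merged: [1, 2, 6, 17, 22, 24, 32, 33, 35]
Compare 38 vs 37: take 37 from right. Merged: [1, 2, 6, 17, 22, 24, 32, 33, 35, 37]
Append remaining from left: [38]. Merged: [1, 2, 6, 17, 22, 24, 32, 33, 35, 37, 38]

Final merged array: [1, 2, 6, 17, 22, 24, 32, 33, 35, 37, 38]
Total comparisons: 10

The merged array is [1, 2, 6, 17, 22, 24, 32, 33, 35, 37, 38], requiring 10 comparisons. The merge step runs in O(n) time where n is the total number of elements.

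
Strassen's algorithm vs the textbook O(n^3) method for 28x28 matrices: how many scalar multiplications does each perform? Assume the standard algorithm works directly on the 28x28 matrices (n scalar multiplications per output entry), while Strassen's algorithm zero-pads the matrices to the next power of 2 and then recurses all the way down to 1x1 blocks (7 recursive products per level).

Matrix multiplication for 28x28 matrices:

Strassen's algorithm requires power-of-2 dimensions. Pad 28x28 to 32x32 (next power of 2).

Standard algorithm: 28^3 = 21952 multiplications
Strassen's algorithm: 7^(log2(32)) = 7^5 = 16807 multiplications
Savings: 21952 - 16807 = 5145 multiplications

Standard: 21952 multiplications (28^3). Strassen: 16807 multiplications (7^5, after padding to 32x32). Strassen reduces 8 recursive multiplications to 7 at each level.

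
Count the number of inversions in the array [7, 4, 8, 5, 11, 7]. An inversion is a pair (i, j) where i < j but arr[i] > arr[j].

Finding inversions in [7, 4, 8, 5, 11, 7]:

(0, 1): arr[0]=7 > arr[1]=4
(0, 3): arr[0]=7 > arr[3]=5
(2, 3): arr[2]=8 > arr[3]=5
(2, 5): arr[2]=8 > arr[5]=7
(4, 5): arr[4]=11 > arr[5]=7

Total inversions: 5

The array has 5 inversion(s): (0,1), (0,3), (2,3), (2,5), (4,5). Each pair (i,j) satisfies i < j and arr[i] > arr[j].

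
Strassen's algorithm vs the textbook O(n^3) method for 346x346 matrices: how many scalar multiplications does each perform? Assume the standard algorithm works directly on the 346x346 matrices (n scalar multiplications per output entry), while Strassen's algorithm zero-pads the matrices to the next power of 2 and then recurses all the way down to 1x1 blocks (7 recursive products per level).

Matrix multiplication for 346x346 matrices:

Strassen's algorithm requires power-of-2 dimensions. Pad 346x346 to 512x512 (next power of 2).

Standard algorithm: 346^3 = 41421736 multiplications
Strassen's algorithm: 7^(log2(512)) = 7^9 = 40353607 multiplications
Savings: 41421736 - 40353607 = 1068129 multiplications

Standard: 41421736 multiplications (346^3). Strassen: 40353607 multiplications (7^9, after padding to 512x512). Strassen reduces 8 recursive multiplications to 7 at each level.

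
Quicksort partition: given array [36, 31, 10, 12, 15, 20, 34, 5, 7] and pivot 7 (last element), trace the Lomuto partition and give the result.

Lomuto partition with pivot = 7:

Initial array: [36, 31, 10, 12, 15, 20, 34, 5, 7]

arr[0]=36 > 7: no swap
arr[1]=31 > 7: no swap
arr[2]=10 > 7: no swap
arr[3]=12 > 7: no swap
arr[4]=15 > 7: no swap
arr[5]=20 > 7: no swap
arr[6]=34 > 7: no swap
arr[7]=5 <= 7: swap with position 0, array becomes [5, 31, 10, 12, 15, 20, 34, 36, 7]

Place pivot at position 1: [5, 7, 10, 12, 15, 20, 34, 36, 31]
Pivot position: 1

After partitioning with pivot 7, the array becomes [5, 7, 10, 12, 15, 20, 34, 36, 31]. The pivot is placed at index 1. All elements to the left of the pivot are <= 7, and all elements to the right are > 7.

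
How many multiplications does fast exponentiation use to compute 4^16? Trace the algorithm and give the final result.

Computing 4^16 by squaring (build up from 4^1; each line after the first costs one multiplication):

4^1 = 4
4^2 = (4^1)^2 = 4^2 = 16
4^4 = (4^2)^2 = 16^2 = 256
4^8 = (4^4)^2 = 256^2 = 65536
4^16 = (4^8)^2 = 65536^2 = 4294967296

Result: 4294967296
Multiplications needed: 4 (4 lines after 4^1)

4^16 = 4294967296. Using exponentiation by squaring, this requires 4 multiplications. The key idea: if the exponent is even, square the half-power; if odd, multiply by the base once.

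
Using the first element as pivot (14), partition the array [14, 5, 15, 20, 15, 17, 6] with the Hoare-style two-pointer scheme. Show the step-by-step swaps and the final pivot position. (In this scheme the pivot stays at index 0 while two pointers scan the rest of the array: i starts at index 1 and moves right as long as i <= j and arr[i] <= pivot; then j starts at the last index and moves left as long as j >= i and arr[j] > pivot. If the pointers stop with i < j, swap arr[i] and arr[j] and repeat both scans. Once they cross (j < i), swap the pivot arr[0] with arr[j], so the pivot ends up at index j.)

Hoare-style two-pointer partition with pivot = 14:

Initial array: [14, 5, 15, 20, 15, 17, 6]

Pointers start at i = 1, j = 6.
i stops at index 2 (arr[2]=15 > 14), j stops at index 6 (arr[6]=6 <= 14): swap arr[2] and arr[6], array becomes [14, 5, 6, 20, 15, 17, 15]
i ends at 3, j ends at 2: the pointers have crossed (j < i), so scanning stops.

Swap pivot arr[0] with arr[2] to place pivot at position 2: [6, 5, 14, 20, 15, 17, 15]
Pivot position: 2

After partitioning with pivot 14, the array becomes [6, 5, 14, 20, 15, 17, 15]. The pivot is placed at index 2. All elements to the left of the pivot are <= 14, and all elements to the right are > 14.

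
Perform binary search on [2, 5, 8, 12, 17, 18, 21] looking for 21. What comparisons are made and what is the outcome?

Binary search for 21 in [2, 5, 8, 12, 17, 18, 21]:

lo=0, hi=6, mid=3, arr[mid]=12 -> 12 < 21, search right half
lo=4, hi=6, mid=5, arr[mid]=18 -> 18 < 21, search right half
lo=6, hi=6, mid=6, arr[mid]=21 -> Found target at index 6!

Binary search finds 21 at index 6 after 3 comparisons. The search repeatedly halves the search space by comparing with the middle element.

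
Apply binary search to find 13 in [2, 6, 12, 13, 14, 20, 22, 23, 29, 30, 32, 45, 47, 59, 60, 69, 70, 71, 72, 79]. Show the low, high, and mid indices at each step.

Binary search for 13 in [2, 6, 12, 13, 14, 20, 22, 23, 29, 30, 32, 45, 47, 59, 60, 69, 70, 71, 72, 79]:

lo=0, hi=19, mid=9, arr[mid]=30 -> 30 > 13, search left half
lo=0, hi=8, mid=4, arr[mid]=14 -> 14 > 13, search left half
lo=0, hi=3, mid=1, arr[mid]=6 -> 6 < 13, search right half
lo=2, hi=3, mid=2, arr[mid]=12 -> 12 < 13, search right half
lo=3, hi=3, mid=3, arr[mid]=13 -> Found target at index 3!

Binary search finds 13 at index 3 after 5 comparisons. The search repeatedly halves the search space by comparing with the middle element.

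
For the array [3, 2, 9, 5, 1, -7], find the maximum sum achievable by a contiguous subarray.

Using Kadane's algorithm on [3, 2, 9, 5, 1, -7]:

Scanning through the array:
Position 1 (value 2): max_ending_here = 5, max_so_far = 5
Position 2 (value 9): max_ending_here = 14, max_so_far = 14
Position 3 (value 5): max_ending_here = 19, max_so_far = 19
Position 4 (value 1): max_ending_here = 20, max_so_far = 20
Position 5 (value -7): max_ending_here = 13, max_so_far = 20

Maximum subarray: [3, 2, 9, 5, 1]
Maximum sum: 20

The maximum subarray is [3, 2, 9, 5, 1] with sum 20. This subarray runs from index 0 to index 4.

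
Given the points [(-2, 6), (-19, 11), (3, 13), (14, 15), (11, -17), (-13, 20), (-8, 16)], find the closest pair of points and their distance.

Computing all pairwise distances among 7 points:

d((-2, 6), (-19, 11)) = 17.72
d((-2, 6), (3, 13)) = 8.6023
d((-2, 6), (14, 15)) = 18.3576
d((-2, 6), (11, -17)) = 26.4197
d((-2, 6), (-13, 20)) = 17.8045
d((-2, 6), (-8, 16)) = 11.6619
d((-19, 11), (3, 13)) = 22.0907
d((-19, 11), (14, 15)) = 33.2415
d((-19, 11), (11, -17)) = 41.0366
d((-19, 11), (-13, 20)) = 10.8167
d((-19, 11), (-8, 16)) = 12.083
d((3, 13), (14, 15)) = 11.1803
d((3, 13), (11, -17)) = 31.0483
d((3, 13), (-13, 20)) = 17.4642
d((3, 13), (-8, 16)) = 11.4018
d((14, 15), (11, -17)) = 32.1403
d((14, 15), (-13, 20)) = 27.4591
d((14, 15), (-8, 16)) = 22.0227
d((11, -17), (-13, 20)) = 44.1022
d((11, -17), (-8, 16)) = 38.0789
d((-13, 20), (-8, 16)) = 6.4031 <-- minimum

Closest pair: (-13, 20) and (-8, 16) with distance 6.4031

The closest pair is (-13, 20) and (-8, 16) with Euclidean distance 6.4031. For 7 points, brute-force pairwise comparison is shown above. For large n, the divide-and-conquer algorithm (sort by x, recurse on halves, check the dividing strip) achieves O(n log n).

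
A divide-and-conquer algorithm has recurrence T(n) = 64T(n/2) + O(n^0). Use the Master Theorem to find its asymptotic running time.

Master Theorem for T(n) = 64T(n/2) + O(n^0):

a = 64, b = 2, c = 0
log_b(a) = log_2(64) = 6.0000

Case 1: c = 0 < log_2(64) = 6.0000
T(n) = O(n^(log_2 64)) = O(n^6)

For T(n) = 64T(n/2) + O(n^0): log_2(64) = 6.0000. This is Case 1 of the Master Theorem (c < log_b(a), work dominated by leaves), giving O(n^6).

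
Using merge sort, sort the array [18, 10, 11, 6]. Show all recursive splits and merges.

Merge sort trace:

Split: [18, 10, 11, 6] -> [18, 10] and [11, 6]
  Split: [18, 10] -> [18] and [10]
  Merge: [18] + [10] -> [10, 18]
  Split: [11, 6] -> [11] and [6]
  Merge: [11] + [6] -> [6, 11]
Merge: [10, 18] + [6, 11] -> [6, 10, 11, 18]

Final sorted array: [6, 10, 11, 18]

The merge sort proceeds by recursively splitting the array and merging sorted halves.
After all merges, the sorted array is [6, 10, 11, 18].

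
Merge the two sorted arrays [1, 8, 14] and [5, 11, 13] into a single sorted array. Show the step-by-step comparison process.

Merging process:

Compare 1 vs 5: take 1 from left. Merged: [1]
Compare 8 vs 5: take 5 from right. Merged: [1, 5]
Compare 8 vs 11: take 8 from left. Merged: [1, 5, 8]
Compare 14 vs 11: take 11 from right. Merged: [1, 5, 8, 11]
Compare 14 vs 13: take 13 from right. Merged: [1, 5, 8, 11, 13]
Append remaining from left: [14]. Merged: [1, 5, 8, 11, 13, 14]

Final merged array: [1, 5, 8, 11, 13, 14]
Total comparisons: 5

The merged array is [1, 5, 8, 11, 13, 14], requiring 5 comparisons. The merge step runs in O(n) time where n is the total number of elements.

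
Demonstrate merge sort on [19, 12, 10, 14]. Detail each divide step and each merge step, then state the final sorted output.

Merge sort trace:

Split: [19, 12, 10, 14] -> [19, 12] and [10, 14]
  Split: [19, 12] -> [19] and [12]
  Merge: [19] + [12] -> [12, 19]
  Split: [10, 14] -> [10] and [14]
  Merge: [10] + [14] -> [10, 14]
Merge: [12, 19] + [10, 14] -> [10, 12, 14, 19]

Final sorted array: [10, 12, 14, 19]

The merge sort proceeds by recursively splitting the array and merging sorted halves.
After all merges, the sorted array is [10, 12, 14, 19].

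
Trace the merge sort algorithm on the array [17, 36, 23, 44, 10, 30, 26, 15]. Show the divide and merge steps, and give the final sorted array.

Merge sort trace:

Split: [17, 36, 23, 44, 10, 30, 26, 15] -> [17, 36, 23, 44] and [10, 30, 26, 15]
  Split: [17, 36, 23, 44] -> [17, 36] and [23, 44]
    Split: [17, 36] -> [17] and [36]
    Merge: [17] + [36] -> [17, 36]
    Split: [23, 44] -> [23] and [44]
    Merge: [23] + [44] -> [23, 44]
  Merge: [17, 36] + [23, 44] -> [17, 23, 36, 44]
  Split: [10, 30, 26, 15] -> [10, 30] and [26, 15]
    Split: [10, 30] -> [10] and [30]
    Merge: [10] + [30] -> [10, 30]
    Split: [26, 15] -> [26] and [15]
    Merge: [26] + [15] -> [15, 26]
  Merge: [10, 30] + [15, 26] -> [10, 15, 26, 30]
Merge: [17, 23, 36, 44] + [10, 15, 26, 30] -> [10, 15, 17, 23, 26, 30, 36, 44]

Final sorted array: [10, 15, 17, 23, 26, 30, 36, 44]

The merge sort proceeds by recursively splitting the array and merging sorted halves.
After all merges, the sorted array is [10, 15, 17, 23, 26, 30, 36, 44].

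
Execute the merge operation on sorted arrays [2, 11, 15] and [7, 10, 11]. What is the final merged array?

Merging process:

Compare 2 vs 7: take 2 from left. Merged: [2]
Compare 11 vs 7: take 7 from right. Merged: [2, 7]
Compare 11 vs 10: take 10 from right. Merged: [2, 7, 10]
Compare 11 vs 11: take 11 from left. Merged: [2, 7, 10, 11]
Compare 15 vs 11: take 11 from right. Merged: [2, 7, 10, 11, 11]
Append remaining from left: [15]. Merged: [2, 7, 10, 11, 11, 15]

Final merged array: [2, 7, 10, 11, 11, 15]
Total comparisons: 5

The merged array is [2, 7, 10, 11, 11, 15], requiring 5 comparisons. The merge step runs in O(n) time where n is the total number of elements.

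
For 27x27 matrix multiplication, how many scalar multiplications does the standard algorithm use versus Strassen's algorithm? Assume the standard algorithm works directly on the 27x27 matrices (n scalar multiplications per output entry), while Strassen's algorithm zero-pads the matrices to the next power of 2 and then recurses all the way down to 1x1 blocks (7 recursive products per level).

Matrix multiplication for 27x27 matrices:

Strassen's algorithm requires power-of-2 dimensions. Pad 27x27 to 32x32 (next power of 2).

Standard algorithm: 27^3 = 19683 multiplications
Strassen's algorithm: 7^(log2(32)) = 7^5 = 16807 multiplications
Savings: 19683 - 16807 = 2876 multiplications

Standard: 19683 multiplications (27^3). Strassen: 16807 multiplications (7^5, after padding to 32x32). Strassen reduces 8 recursive multiplications to 7 at each level.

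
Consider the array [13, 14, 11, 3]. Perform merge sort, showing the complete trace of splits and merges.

Merge sort trace:

Split: [13, 14, 11, 3] -> [13, 14] and [11, 3]
  Split: [13, 14] -> [13] and [14]
  Merge: [13] + [14] -> [13, 14]
  Split: [11, 3] -> [11] and [3]
  Merge: [11] + [3] -> [3, 11]
Merge: [13, 14] + [3, 11] -> [3, 11, 13, 14]

Final sorted array: [3, 11, 13, 14]

The merge sort proceeds by recursively splitting the array and merging sorted halves.
After all merges, the sorted array is [3, 11, 13, 14].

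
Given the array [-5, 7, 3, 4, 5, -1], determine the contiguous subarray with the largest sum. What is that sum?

Using Kadane's algorithm on [-5, 7, 3, 4, 5, -1]:

Scanning through the array:
Position 1 (value 7): max_ending_here = 7, max_so_far = 7
Position 2 (value 3): max_ending_here = 10, max_so_far = 10
Position 3 (value 4): max_ending_here = 14, max_so_far = 14
Position 4 (value 5): max_ending_here = 19, max_so_far = 19
Position 5 (value -1): max_ending_here = 18, max_so_far = 19

Maximum subarray: [7, 3, 4, 5]
Maximum sum: 19

The maximum subarray is [7, 3, 4, 5] with sum 19. This subarray runs from index 1 to index 4.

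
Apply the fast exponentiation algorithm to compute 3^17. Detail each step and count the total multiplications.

Computing 3^17 by squaring (build up from 3^1; each line after the first costs one multiplication):

3^1 = 3
3^2 = (3^1)^2 = 3^2 = 9
3^4 = (3^2)^2 = 9^2 = 81
3^8 = (3^4)^2 = 81^2 = 6561
3^16 = (3^8)^2 = 6561^2 = 43046721
3^17 = 3 * 3^16 = 3 * 43046721 = 129140163

Result: 129140163
Multiplications needed: 5 (5 lines after 3^1)

3^17 = 129140163. Using exponentiation by squaring, this requires 5 multiplications. The key idea: if the exponent is even, square the half-power; if odd, multiply by the base once.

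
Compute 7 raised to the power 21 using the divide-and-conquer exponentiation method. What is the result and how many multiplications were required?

Computing 7^21 by squaring (build up from 7^1; each line after the first costs one multiplication):

7^1 = 7
7^2 = (7^1)^2 = 7^2 = 49
7^4 = (7^2)^2 = 49^2 = 2401
7^5 = 7 * 7^4 = 7 * 2401 = 16807
7^10 = (7^5)^2 = 16807^2 = 282475249
7^20 = (7^10)^2 = 282475249^2 = 79792266297612001
7^21 = 7 * 7^20 = 7 * 79792266297612001 = 558545864083284007

Result: 558545864083284007
Multiplications needed: 6 (6 lines after 7^1)

7^21 = 558545864083284007. Using exponentiation by squaring, this requires 6 multiplications. The key idea: if the exponent is even, square the half-power; if odd, multiply by the base once.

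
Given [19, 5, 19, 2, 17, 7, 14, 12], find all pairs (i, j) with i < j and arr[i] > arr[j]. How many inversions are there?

Finding inversions in [19, 5, 19, 2, 17, 7, 14, 12]:

(0, 1): arr[0]=19 > arr[1]=5
(0, 3): arr[0]=19 > arr[3]=2
(0, 4): arr[0]=19 > arr[4]=17
(0, 5): arr[0]=19 > arr[5]=7
(0, 6): arr[0]=19 > arr[6]=14
(0, 7): arr[0]=19 > arr[7]=12
(1, 3): arr[1]=5 > arr[3]=2
(2, 3): arr[2]=19 > arr[3]=2
(2, 4): arr[2]=19 > arr[4]=17
(2, 5): arr[2]=19 > arr[5]=7
(2, 6): arr[2]=19 > arr[6]=14
(2, 7): arr[2]=19 > arr[7]=12
(4, 5): arr[4]=17 > arr[5]=7
(4, 6): arr[4]=17 > arr[6]=14
(4, 7): arr[4]=17 > arr[7]=12
(6, 7): arr[6]=14 > arr[7]=12

Total inversions: 16

The array has 16 inversion(s): (0,1), (0,3), (0,4), (0,5), (0,6), (0,7), (1,3), (2,3), (2,4), (2,5), (2,6), (2,7), (4,5), (4,6), (4,7), (6,7). Each pair (i,j) satisfies i < j and arr[i] > arr[j].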